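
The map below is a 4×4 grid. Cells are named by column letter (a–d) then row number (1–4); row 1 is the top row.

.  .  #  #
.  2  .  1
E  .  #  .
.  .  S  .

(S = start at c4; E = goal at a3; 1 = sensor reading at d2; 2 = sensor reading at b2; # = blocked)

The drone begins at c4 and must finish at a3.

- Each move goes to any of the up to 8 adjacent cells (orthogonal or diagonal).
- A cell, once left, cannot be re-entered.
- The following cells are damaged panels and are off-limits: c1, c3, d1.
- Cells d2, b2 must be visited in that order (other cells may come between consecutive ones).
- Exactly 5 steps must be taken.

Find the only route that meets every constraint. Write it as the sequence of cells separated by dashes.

c4 - d3 - d2 - c2 - b2 - a3

The waypoints must appear in the order d2, b2, with no cell reused.
Route from c4: up-right to d3, up to d2, 2× left (reaching b2), down-left to a3 — 5 moves in all.
Check: order respected (1 at step 2, 2 at step 4); 5 moves as required.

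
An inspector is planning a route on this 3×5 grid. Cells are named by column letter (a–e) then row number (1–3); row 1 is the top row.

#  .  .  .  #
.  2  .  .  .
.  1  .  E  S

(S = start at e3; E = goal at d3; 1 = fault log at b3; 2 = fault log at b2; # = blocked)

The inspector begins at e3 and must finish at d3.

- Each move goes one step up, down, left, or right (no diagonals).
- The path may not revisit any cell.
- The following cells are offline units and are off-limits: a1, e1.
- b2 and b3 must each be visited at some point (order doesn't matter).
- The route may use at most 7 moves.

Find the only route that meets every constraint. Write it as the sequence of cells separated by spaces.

e3 e2 d2 c2 b2 b3 c3 d3

The 7-move cap with required stops at b2, b3 leaves no slack for detours.
Route from e3: up 1 to e2, left 3 to b2, down 1 to b3, right 2 to d3 — 7 moves in all.
Check: all required cells visited; 7 ≤ 7 moves.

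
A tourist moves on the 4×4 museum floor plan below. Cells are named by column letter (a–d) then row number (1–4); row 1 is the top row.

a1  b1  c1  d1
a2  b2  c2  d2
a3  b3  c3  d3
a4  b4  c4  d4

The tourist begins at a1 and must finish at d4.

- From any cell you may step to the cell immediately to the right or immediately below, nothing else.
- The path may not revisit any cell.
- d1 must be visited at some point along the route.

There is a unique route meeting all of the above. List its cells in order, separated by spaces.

a1 b1 c1 d1 d2 d3 d4

Moves only go right or down, so the column and row indices never decrease.
Route from a1: 3× right (reaching d1), 3× down (reaching d4) — 6 moves in all.
Check: all required cells visited.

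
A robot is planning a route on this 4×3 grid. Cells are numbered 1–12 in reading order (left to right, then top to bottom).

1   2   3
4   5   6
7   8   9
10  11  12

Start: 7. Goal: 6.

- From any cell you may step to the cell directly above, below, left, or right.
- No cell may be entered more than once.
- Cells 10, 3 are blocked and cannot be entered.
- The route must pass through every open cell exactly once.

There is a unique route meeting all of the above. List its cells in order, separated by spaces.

7 4 1 2 5 8 11 12 9 6

Need to visit all 10 open cells exactly once, starting at 7 and ending at 6.
Cell 12 has only two open neighbours (9 and 11), so the path must pass straight through it: one of those is the cell it's entered from and the other is where it exits.
Route from 7: up 2 to 1, right 1 to 2, down 3 to 11, right 1 to 12, up 2 to 6 — 9 moves in all.
Check: all 10 open cells covered.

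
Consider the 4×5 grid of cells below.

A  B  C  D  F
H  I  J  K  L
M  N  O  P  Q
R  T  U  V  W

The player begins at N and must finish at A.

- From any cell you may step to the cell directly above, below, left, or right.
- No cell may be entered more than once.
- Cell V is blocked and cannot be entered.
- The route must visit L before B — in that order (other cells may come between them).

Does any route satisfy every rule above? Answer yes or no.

One route that works: N → I → J → K → L → F → D → C → B → A.

yes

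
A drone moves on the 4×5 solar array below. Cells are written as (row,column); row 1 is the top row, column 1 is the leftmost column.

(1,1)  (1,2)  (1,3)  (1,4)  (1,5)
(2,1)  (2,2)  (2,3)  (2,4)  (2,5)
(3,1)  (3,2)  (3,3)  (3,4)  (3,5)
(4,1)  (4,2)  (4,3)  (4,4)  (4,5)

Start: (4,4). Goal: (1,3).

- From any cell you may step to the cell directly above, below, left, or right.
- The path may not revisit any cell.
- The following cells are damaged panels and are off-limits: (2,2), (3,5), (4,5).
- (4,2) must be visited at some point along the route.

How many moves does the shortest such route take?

6

Any route passes through (4,2) somewhere between (4,4) and (1,3). Summing Manhattan distances along the two legs ((4,4) → (4,2) → (1,3)) gives a lower bound of 2 + 4 = 6 moves.
A route of 6 moves achieves this: (4,4) → (4,3) → (4,2) → (3,2) → (3,3) → (2,3) → (1,3).
Since 6 matches the lower bound, it is optimal.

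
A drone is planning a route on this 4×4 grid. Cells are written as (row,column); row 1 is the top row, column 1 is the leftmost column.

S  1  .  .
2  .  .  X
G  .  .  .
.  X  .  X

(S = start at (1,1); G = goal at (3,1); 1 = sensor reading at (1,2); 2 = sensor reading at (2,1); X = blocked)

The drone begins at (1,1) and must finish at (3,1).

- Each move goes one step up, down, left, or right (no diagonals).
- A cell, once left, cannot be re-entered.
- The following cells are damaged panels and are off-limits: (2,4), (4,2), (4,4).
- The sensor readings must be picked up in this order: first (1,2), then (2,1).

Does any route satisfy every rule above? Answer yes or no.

One route that works: (1,1) → (1,2) → (2,2) → (2,1) → (3,1).

yes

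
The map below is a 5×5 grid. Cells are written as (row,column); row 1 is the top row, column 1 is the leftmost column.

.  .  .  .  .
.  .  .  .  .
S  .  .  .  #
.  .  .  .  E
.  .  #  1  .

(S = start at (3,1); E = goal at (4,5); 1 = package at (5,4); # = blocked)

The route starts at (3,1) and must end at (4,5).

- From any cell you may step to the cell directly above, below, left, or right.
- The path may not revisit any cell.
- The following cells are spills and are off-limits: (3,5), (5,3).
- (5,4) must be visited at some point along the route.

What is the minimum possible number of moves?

Any route passes through (5,4) somewhere between (3,1) and (4,5). Summing Manhattan distances along the two legs ((3,1) → (5,4) → (4,5)) gives a lower bound of 5 + 2 = 7 moves.
A route of 7 moves achieves this: (3,1) → (4,1) → (4,2) → (4,3) → (4,4) → (5,4) → (5,5) → (4,5).
Since 7 matches the lower bound, it is optimal.

7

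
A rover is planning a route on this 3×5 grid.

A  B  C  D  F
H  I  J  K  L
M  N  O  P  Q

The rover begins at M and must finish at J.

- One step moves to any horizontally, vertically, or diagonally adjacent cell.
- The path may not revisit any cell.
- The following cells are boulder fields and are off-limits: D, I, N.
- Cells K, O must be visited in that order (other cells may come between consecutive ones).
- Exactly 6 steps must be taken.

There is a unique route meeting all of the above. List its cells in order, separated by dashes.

M - H - B - C - K - O - J

The waypoints must appear in the order K, O, with no cell reused.
Route from M: up 1 to H, up-right 1 to B, right 1 to C, down-right 1 to K, down-left 1 to O, up 1 to J — 6 moves in all.
Check: order respected (K at step 4, O at step 5); 6 moves as required.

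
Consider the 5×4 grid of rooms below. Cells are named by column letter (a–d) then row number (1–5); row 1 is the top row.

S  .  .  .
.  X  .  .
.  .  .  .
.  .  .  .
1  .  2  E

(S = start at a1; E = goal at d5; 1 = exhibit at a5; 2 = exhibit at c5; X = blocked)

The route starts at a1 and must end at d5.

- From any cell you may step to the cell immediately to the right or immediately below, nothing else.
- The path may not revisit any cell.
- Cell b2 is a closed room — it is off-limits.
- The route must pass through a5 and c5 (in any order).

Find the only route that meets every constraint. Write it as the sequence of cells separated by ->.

Moves only go right or down, so the column and row indices never decrease.
Route from a1: 4× down (reaching a5), 3× right (reaching d5) — 7 moves in all.
Check: all required cells visited.

a1 -> a2 -> a3 -> a4 -> a5 -> b5 -> c5 -> d5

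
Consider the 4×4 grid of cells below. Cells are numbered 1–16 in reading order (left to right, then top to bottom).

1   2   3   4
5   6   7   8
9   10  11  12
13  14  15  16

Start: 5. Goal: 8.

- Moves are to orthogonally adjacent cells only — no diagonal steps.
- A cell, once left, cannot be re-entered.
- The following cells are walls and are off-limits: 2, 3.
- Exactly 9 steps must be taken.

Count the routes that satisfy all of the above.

11

Need simple routes of exactly 9 moves from 5 to 8 (Manhattan distance 3, so 3 moves are spent on a detour and 3 undoing it).
Branch systematically from the start, pruning whenever the remaining move budget drops below the Manhattan distance to 8 or differs from it in parity. Grouping the completions by first move — via 9: 6; via 6: 5 (no valid completion starts via 1) — and summing: 6 + 5 = 11.
That gives 11 routes.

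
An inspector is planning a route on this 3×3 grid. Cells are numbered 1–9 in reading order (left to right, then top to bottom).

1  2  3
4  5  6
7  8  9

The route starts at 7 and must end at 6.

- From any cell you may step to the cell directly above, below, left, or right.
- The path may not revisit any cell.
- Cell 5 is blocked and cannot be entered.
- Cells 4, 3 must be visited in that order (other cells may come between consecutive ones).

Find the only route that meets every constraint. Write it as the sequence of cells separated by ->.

7 -> 4 -> 1 -> 2 -> 3 -> 6

The waypoints must appear in the order 4, 3, with no cell reused.
Route from 7: 2× up (reaching 1), 2× right (reaching 3), down to 6 — 5 moves in all.
Check: order respected (4 at step 1, 3 at step 4).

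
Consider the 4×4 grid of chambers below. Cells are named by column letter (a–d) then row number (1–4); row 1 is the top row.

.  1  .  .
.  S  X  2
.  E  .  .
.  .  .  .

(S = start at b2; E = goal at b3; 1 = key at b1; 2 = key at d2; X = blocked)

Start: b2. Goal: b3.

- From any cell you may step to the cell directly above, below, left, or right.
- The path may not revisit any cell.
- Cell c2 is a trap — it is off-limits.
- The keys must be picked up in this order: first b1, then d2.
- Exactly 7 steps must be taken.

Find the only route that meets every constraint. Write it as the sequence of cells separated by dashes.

The waypoints must appear in the order b1, d2, with no cell reused.
Route from b2: up to b1, 2× right (reaching d1), 2× down (reaching d3), 2× left (reaching b3) — 7 moves in all.
Check: order respected (1 at step 1, 2 at step 4); 7 moves as required.

b2 - b1 - c1 - d1 - d2 - d3 - c3 - b3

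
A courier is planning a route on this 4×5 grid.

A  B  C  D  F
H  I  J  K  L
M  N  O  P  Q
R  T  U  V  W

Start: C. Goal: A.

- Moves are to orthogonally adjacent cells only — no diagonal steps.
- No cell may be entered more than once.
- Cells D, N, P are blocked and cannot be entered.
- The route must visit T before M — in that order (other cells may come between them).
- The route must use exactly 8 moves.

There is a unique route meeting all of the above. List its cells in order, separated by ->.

The waypoints must appear in the order T, M, with no cell reused.
Route from C: down 3 to U, left 2 to R, up 3 to A — 8 moves in all.
Check: order respected (T at step 4, M at step 6); 8 moves as required.

C -> J -> O -> U -> T -> R -> M -> H -> A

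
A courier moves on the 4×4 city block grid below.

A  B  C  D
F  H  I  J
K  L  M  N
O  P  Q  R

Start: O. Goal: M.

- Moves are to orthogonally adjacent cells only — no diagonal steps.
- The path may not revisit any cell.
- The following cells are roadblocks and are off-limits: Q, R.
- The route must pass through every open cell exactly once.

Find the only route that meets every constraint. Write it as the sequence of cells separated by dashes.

Need to visit all 14 open cells exactly once, starting at O and ending at M.
Route from O: right 1 to P, up 1 to L, left 1 to K, up 2 to A, right 1 to B, down 1 to H, right 1 to I, up 1 to C, right 1 to D, down 2 to N, left 1 to M — 13 moves in all.
Check: all 14 open cells covered.

O - P - L - K - F - A - B - H - I - C - D - J - N - M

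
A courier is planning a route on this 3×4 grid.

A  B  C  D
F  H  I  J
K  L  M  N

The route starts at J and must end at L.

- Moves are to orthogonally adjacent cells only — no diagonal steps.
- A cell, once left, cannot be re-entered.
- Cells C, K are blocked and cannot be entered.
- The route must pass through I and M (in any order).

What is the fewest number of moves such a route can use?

Any route passes through I and M in some order between J and L. Summing Manhattan distances along each leg and taking the cheapest ordering (J → I → M → L) gives a lower bound of 1 + 1 + 1 = 3 moves.
A route of 3 moves achieves this: J → I → M → L.
Since 3 matches the lower bound, it is optimal.

3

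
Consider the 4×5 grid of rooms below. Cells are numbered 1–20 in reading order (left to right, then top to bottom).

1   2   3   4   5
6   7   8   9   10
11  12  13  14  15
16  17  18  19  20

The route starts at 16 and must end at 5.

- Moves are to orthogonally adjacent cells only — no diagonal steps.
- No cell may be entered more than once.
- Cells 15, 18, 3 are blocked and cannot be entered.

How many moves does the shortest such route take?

7

The Manhattan distance from 16 to 5 is |4−1| + |1−5| = 7, so at least 7 moves are needed.
A route of 7 moves achieves this: 16 → 11 → 6 → 7 → 8 → 9 → 4 → 5.
Since 7 matches the lower bound, it is optimal.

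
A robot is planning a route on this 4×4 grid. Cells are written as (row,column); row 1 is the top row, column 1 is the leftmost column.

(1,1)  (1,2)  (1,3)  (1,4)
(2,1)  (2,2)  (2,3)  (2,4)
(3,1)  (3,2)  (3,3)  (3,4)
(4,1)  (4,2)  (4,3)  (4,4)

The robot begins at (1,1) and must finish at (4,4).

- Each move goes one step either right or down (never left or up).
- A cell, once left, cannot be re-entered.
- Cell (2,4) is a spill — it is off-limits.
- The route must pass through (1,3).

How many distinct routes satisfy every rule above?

2

A right/down-only route from (1,1) to (4,4) makes exactly 3 down-moves and 3 right-moves in some order.
With no other constraints that would be C(6,3) = 20 routes.
Split at (1,3) and multiply the segment counts (each segment already excludes blocked cells): (1,1)→(1,3): 1; (1,3)→(4,4): 2; product = 2.
That gives 2 routes.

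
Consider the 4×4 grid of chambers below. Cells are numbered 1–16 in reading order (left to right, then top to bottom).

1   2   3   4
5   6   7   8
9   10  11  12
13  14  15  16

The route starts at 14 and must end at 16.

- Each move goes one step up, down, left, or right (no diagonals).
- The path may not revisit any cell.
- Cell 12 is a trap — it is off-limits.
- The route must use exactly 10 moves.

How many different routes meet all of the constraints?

10

Need simple routes of exactly 10 moves from 14 to 16 (Manhattan distance 2, so 4 moves are spent on a detour and 4 undoing it).
Branch systematically from the start, pruning whenever the remaining move budget drops below the Manhattan distance to 16 or differs from it in parity. Grouping the completions by first move — via 10: 5; via 13: 5 (no valid completion starts via 15) — and summing: 5 + 5 = 10.
That gives 10 routes.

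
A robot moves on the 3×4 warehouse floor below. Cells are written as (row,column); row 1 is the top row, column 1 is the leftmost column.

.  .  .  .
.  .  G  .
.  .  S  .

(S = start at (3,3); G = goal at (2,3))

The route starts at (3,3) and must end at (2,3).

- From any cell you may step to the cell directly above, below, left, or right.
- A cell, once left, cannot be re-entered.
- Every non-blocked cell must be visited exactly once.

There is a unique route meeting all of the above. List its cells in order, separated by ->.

Need to visit all 12 open cells exactly once, starting at (3,3) and ending at (2,3).
Cell (1,1) has only two open neighbours ((2,1) and (1,2)), so the path must pass straight through it: one of those is the cell it's entered from and the other is where it exits.
Route from (3,3): right 1 to (3,4), up 2 to (1,4), left 3 to (1,1), down 2 to (3,1), right 1 to (3,2), up 1 to (2,2), right 1 to (2,3) — 11 moves in all.
Check: all 12 open cells covered.

(3,3) -> (3,4) -> (2,4) -> (1,4) -> (1,3) -> (1,2) -> (1,1) -> (2,1) -> (3,1) -> (3,2) -> (2,2) -> (2,3)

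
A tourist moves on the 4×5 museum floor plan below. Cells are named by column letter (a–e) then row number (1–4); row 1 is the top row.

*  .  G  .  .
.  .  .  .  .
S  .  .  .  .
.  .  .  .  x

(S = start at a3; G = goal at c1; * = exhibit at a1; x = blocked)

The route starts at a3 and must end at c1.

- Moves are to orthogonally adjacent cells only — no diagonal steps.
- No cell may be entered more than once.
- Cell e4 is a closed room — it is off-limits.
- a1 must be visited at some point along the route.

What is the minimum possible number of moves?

4

Any route passes through a1 somewhere between a3 and c1. Summing Manhattan distances along the two legs (a3 → a1 → c1) gives a lower bound of 2 + 2 = 4 moves.
A route of 4 moves achieves this: a3 → a2 → a1 → b1 → c1.
Since 4 matches the lower bound, it is optimal.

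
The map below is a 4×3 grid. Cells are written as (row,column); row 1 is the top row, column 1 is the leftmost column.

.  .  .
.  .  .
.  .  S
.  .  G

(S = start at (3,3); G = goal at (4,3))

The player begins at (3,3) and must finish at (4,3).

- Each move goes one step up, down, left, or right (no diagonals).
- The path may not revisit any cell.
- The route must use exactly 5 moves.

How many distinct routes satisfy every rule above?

2

Need simple routes of exactly 5 moves from (3,3) to (4,3) (Manhattan distance 1, so 2 moves are spent on a detour and 2 undoing it).
Enumerating: (3,3) (2,3) (2,2) (3,2) (4,2) (4,3) | (3,3) (3,2) (3,1) (4,1) (4,2) (4,3).
That gives 2 routes.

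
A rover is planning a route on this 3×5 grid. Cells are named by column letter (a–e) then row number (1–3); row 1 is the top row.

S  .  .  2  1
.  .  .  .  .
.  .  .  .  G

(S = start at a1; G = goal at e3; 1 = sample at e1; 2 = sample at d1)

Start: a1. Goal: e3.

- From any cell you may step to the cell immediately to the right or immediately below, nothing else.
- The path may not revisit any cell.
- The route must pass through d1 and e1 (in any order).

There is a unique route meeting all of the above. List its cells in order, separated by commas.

a1, b1, c1, d1, e1, e2, e3

Moves only go right or down, so the column and row indices never decrease.
Route from a1: 4× right (reaching e1), 2× down (reaching e3) — 6 moves in all.
Check: all required cells visited.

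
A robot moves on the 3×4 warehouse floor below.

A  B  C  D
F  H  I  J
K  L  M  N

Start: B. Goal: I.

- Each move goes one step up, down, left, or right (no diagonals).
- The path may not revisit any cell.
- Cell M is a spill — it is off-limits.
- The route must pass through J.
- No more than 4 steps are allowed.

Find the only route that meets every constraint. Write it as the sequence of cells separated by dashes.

B - C - D - J - I

The budget equals the shortest possible length, so every move has to be on a shortest route through the required cells.
Route from B: 2× right (reaching D), down to J, left to I — 4 moves in all.
Check: all required cells visited; 4 ≤ 4 moves.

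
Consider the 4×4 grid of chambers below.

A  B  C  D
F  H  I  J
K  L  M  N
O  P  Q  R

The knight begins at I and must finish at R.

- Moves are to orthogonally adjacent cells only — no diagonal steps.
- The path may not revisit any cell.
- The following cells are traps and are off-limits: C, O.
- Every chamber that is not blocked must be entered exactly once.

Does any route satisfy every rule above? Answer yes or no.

no

Cell D has only one open neighbour but is neither the start nor the goal, so a Hamiltonian route would have to both enter and leave it through the same neighbour — impossible without revisiting.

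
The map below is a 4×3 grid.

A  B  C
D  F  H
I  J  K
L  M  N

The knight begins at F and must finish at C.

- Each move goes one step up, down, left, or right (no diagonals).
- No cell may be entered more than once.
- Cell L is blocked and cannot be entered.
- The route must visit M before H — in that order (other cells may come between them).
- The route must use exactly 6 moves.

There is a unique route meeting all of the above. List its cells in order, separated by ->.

The waypoints must appear in the order M, H, with no cell reused.
Route from F: down 2 to M, right 1 to N, up 3 to C — 6 moves in all.
Check: order respected (M at step 2, H at step 5); 6 moves as required.

F -> J -> M -> N -> K -> H -> C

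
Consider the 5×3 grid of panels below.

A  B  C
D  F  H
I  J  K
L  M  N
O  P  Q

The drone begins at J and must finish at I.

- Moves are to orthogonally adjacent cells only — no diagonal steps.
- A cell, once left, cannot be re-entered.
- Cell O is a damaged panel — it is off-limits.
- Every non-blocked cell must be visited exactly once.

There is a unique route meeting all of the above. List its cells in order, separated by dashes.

Need to visit all 14 open cells exactly once, starting at J and ending at I.
Route from J: up to F, left to D, up to A, 2× right (reaching C), 4× down (reaching Q), left to P, up to M, left to L, up to I — 13 moves in all.
Check: all 14 open cells covered.

J - F - D - A - B - C - H - K - N - Q - P - M - L - I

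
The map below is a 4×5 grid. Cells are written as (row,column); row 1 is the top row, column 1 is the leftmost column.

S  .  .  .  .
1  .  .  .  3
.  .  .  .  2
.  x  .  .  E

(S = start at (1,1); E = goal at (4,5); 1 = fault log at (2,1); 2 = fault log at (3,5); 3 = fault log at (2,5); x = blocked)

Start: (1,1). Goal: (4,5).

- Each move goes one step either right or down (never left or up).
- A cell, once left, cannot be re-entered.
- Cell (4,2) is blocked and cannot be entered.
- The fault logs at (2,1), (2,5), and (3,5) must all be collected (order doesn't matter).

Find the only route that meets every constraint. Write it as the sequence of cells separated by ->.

Moves only go right or down, so the column and row indices never decrease.
Route from (1,1): down 1 to (2,1), right 4 to (2,5), down 2 to (4,5) — 7 moves in all.
Check: all required cells visited.

(1,1) -> (2,1) -> (2,2) -> (2,3) -> (2,4) -> (2,5) -> (3,5) -> (4,5)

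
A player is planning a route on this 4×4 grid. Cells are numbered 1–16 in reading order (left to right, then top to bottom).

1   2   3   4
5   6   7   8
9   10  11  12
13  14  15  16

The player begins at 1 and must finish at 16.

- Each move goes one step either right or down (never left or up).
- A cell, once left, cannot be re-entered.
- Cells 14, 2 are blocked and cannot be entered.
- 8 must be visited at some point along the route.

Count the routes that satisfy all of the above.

A right/down-only route from 1 to 16 makes exactly 3 down-moves and 3 right-moves in some order.
With no other constraints that would be C(6,3) = 20 routes.
Split at 8 and multiply the segment counts (each segment already excludes blocked cells): 1→8: 1; 8→16: 1; product = 1.
That gives 1 route.

1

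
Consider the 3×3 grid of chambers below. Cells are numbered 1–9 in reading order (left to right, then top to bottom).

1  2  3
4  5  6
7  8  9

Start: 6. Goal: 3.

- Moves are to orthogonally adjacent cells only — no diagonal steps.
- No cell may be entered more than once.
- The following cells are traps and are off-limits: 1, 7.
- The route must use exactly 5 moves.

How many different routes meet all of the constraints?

Need simple routes of exactly 5 moves from 6 to 3 (Manhattan distance 1, so 2 moves are spent on a detour and 2 undoing it).
Enumerating: 6 9 8 5 2 3.
That gives 1 route.

1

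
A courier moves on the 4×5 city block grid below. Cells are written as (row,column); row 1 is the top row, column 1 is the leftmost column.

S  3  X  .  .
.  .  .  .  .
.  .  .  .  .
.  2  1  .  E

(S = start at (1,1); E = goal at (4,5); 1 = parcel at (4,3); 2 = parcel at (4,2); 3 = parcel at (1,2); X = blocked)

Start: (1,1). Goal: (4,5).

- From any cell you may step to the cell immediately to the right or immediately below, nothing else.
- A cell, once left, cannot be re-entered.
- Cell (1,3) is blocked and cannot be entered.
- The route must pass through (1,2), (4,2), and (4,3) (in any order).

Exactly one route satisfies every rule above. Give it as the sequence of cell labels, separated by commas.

(1,1), (1,2), (2,2), (3,2), (4,2), (4,3), (4,4), (4,5)

Moves only go right or down, so the column and row indices never decrease.
Route from (1,1): right 1 to (1,2), down 3 to (4,2), right 3 to (4,5) — 7 moves in all.
Check: all required cells visited.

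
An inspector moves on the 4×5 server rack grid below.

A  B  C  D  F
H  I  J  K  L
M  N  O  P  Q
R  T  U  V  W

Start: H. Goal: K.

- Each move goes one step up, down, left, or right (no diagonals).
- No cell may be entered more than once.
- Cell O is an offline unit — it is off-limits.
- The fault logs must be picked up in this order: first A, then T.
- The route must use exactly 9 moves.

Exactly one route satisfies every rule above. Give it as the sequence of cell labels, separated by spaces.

The waypoints must appear in the order A, T, with no cell reused.
Route from H: up 1 to A, right 1 to B, down 3 to T, right 2 to V, up 2 to K — 9 moves in all.
Check: order respected (A at step 1, T at step 5); 9 moves as required.

H A B I N T U V P K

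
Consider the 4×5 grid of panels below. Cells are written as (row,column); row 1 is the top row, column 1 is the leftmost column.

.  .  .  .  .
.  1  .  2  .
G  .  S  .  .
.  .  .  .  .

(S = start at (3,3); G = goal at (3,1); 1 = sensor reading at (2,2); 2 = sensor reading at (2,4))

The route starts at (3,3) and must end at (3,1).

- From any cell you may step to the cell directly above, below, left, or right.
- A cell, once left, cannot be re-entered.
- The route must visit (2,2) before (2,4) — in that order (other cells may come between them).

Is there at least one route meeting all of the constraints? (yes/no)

yes

One route that works: (3,3) → (3,2) → (2,2) → (2,3) → (2,4) → (1,4) → (1,3) → (1,2) → (1,1) → (2,1) → (3,1).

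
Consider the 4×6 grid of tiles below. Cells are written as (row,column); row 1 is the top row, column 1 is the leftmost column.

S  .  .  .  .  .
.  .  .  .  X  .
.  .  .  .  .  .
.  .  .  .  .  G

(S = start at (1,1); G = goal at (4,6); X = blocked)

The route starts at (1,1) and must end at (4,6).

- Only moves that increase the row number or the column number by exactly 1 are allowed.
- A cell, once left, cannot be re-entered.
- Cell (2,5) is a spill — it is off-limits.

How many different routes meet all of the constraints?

41

A right/down-only route from (1,1) to (4,6) makes exactly 3 down-moves and 5 right-moves in some order.
With no other constraints that would be C(8,3) = 56 routes.
Subtract routes through each blocked cell (inclusion–exclusion for overlaps): − through (2,5): 15 → 41.
That gives 41 routes.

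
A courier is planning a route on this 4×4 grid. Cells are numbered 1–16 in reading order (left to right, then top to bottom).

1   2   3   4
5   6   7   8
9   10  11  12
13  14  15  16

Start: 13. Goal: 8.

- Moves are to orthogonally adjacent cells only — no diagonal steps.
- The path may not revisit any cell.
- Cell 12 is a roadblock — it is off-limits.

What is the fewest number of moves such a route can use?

5

The Manhattan distance from 13 to 8 is |4−2| + |1−4| = 5, so at least 5 moves are needed.
A route of 5 moves achieves this: 13 → 9 → 5 → 6 → 7 → 8.
Since 5 matches the lower bound, it is optimal.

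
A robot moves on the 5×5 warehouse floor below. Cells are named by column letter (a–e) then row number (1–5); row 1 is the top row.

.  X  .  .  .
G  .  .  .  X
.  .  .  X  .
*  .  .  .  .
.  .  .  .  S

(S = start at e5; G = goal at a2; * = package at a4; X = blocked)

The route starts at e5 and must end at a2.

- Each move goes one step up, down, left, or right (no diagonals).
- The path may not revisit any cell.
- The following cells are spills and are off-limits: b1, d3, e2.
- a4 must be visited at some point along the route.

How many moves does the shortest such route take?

7

Any route passes through a4 somewhere between e5 and a2. Summing Manhattan distances along the two legs (e5 → a4 → a2) gives a lower bound of 5 + 2 = 7 moves.
A route of 7 moves achieves this: e5 → e4 → d4 → c4 → b4 → a4 → a3 → a2.
Since 7 matches the lower bound, it is optimal.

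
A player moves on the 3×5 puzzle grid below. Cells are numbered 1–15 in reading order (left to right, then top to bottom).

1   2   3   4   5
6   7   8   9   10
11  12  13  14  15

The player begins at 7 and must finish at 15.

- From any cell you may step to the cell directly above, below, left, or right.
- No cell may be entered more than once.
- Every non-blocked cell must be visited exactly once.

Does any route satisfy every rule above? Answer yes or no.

One route that works: 7 → 2 → 1 → 6 → 11 → 12 → 13 → 8 → 3 → 4 → 5 → 10 → 9 → 14 → 15.

yes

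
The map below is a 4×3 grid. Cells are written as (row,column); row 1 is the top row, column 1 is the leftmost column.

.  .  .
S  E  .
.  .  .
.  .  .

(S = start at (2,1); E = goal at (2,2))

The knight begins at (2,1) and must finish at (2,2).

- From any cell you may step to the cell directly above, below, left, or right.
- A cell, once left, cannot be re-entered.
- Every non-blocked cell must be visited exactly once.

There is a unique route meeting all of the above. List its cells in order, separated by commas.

Need to visit all 12 open cells exactly once, starting at (2,1) and ending at (2,2).
Cell (1,3) has only two open neighbours ((2,3) and (1,2)), so the path must pass straight through it: one of those is the cell it's entered from and the other is where it exits.
Route from (2,1): up to (1,1), 2× right (reaching (1,3)), 3× down (reaching (4,3)), 2× left (reaching (4,1)), up to (3,1), right to (3,2), up to (2,2) — 11 moves in all.
Check: all 12 open cells covered.

(2,1), (1,1), (1,2), (1,3), (2,3), (3,3), (4,3), (4,2), (4,1), (3,1), (3,2), (2,2)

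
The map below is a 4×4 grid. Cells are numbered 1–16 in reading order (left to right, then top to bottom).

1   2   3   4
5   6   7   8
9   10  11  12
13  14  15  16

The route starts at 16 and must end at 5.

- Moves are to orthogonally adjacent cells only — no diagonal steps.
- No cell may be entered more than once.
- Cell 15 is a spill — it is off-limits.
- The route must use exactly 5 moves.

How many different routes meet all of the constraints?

4

Need simple routes of exactly 5 moves from 16 to 5 (Manhattan distance 5, so 0 moves are spent on a detour and 0 undoing it).
Enumerating: 16 12 8 7 6 5 | 16 12 11 7 6 5 | 16 12 11 10 6 5 | 16 12 11 10 9 5.
That gives 4 routes.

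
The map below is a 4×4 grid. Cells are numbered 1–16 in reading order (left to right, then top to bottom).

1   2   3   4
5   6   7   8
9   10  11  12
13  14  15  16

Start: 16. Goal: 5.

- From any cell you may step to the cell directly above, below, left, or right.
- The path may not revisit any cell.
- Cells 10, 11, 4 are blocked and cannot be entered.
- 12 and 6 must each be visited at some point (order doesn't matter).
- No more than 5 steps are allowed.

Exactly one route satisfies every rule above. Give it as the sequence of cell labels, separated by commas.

16, 12, 8, 7, 6, 5

Any route must reach 12 and 6 and still end at 5 within 5 moves, so the order of the required stops is forced.
Route from 16: 2× up (reaching 8), 3× left (reaching 5) — 5 moves in all.
Check: all required cells visited; 5 ≤ 5 moves.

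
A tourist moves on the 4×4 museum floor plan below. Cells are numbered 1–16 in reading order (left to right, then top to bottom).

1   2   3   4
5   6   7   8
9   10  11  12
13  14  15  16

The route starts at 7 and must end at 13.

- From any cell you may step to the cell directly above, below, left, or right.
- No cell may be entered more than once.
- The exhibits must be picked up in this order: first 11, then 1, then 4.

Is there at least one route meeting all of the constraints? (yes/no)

yes

One route that works: 7 → 11 → 10 → 6 → 5 → 1 → 2 → 3 → 4 → 8 → 12 → 16 → 15 → 14 → 13.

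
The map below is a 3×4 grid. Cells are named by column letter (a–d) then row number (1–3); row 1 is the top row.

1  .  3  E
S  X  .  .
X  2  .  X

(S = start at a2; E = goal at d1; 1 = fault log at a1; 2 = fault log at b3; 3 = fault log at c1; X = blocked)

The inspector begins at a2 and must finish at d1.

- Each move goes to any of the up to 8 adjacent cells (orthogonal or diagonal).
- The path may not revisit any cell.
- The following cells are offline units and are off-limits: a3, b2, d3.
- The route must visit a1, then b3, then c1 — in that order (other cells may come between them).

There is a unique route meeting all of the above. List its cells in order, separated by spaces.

a2 a1 b1 c2 b3 c3 d2 c1 d1

The waypoints must appear in the order a1, b3, c1, with no cell reused.
Route from a2: up 1 to a1, right 1 to b1, down-right 1 to c2, down-left 1 to b3, right 1 to c3, up-right 1 to d2, up-left 1 to c1, right 1 to d1 — 8 moves in all.
Check: order respected (1 at step 1, 2 at step 4, 3 at step 7).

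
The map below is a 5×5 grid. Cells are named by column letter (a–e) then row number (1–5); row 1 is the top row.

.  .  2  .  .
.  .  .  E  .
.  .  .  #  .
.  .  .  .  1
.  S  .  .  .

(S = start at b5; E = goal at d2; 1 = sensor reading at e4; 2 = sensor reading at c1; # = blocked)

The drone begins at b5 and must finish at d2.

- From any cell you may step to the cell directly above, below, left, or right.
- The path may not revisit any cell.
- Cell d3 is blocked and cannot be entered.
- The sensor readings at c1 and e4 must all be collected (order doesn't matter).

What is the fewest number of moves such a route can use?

11

Any route passes through c1 and e4 in some order between b5 and d2. Summing Manhattan distances along each leg and taking the cheapest ordering (b5 → e4 → c1 → d2) gives a lower bound of 4 + 5 + 2 = 11 moves.
A route of 11 moves achieves this: b5 → b4 → c4 → d4 → e4 → e3 → e2 → e1 → d1 → c1 → c2 → d2.
Since 11 matches the lower bound, it is optimal.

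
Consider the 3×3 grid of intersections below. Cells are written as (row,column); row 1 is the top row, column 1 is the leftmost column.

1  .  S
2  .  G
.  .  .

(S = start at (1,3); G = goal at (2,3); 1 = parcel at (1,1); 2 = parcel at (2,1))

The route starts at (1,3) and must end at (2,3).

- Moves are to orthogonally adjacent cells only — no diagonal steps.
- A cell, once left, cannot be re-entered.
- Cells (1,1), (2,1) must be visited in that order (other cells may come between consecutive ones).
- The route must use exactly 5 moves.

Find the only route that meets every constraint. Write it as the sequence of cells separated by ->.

(1,3) -> (1,2) -> (1,1) -> (2,1) -> (2,2) -> (2,3)

The waypoints must appear in the order (1,1), (2,1), with no cell reused.
Route from (1,3): 2× left (reaching (1,1)), down to (2,1), 2× right (reaching (2,3)) — 5 moves in all.
Check: order respected (1 at step 2, 2 at step 3); 5 moves as required.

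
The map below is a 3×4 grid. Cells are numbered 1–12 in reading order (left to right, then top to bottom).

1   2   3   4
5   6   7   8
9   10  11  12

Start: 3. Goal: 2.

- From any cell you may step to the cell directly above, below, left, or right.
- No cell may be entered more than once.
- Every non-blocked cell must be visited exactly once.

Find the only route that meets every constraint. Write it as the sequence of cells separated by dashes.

Need to visit all 12 open cells exactly once, starting at 3 and ending at 2.
Cell 12 has only two open neighbours (8 and 11), so the path must pass straight through it: one of those is the cell it's entered from and the other is where it exits.
Route from 3: right to 4, 2× down (reaching 12), left to 11, up to 7, left to 6, down to 10, left to 9, 2× up (reaching 1), right to 2 — 11 moves in all.
Check: all 12 open cells covered.

3 - 4 - 8 - 12 - 11 - 7 - 6 - 10 - 9 - 5 - 1 - 2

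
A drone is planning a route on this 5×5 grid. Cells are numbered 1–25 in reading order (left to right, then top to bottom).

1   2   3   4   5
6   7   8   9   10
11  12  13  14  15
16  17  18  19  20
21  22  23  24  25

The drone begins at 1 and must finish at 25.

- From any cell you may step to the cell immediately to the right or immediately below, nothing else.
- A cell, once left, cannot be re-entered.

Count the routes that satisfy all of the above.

A right/down-only route from 1 to 25 makes exactly 4 down-moves and 4 right-moves in some order.
With no other constraints that would be C(8,4) = 70 routes.
That gives 70 routes.

70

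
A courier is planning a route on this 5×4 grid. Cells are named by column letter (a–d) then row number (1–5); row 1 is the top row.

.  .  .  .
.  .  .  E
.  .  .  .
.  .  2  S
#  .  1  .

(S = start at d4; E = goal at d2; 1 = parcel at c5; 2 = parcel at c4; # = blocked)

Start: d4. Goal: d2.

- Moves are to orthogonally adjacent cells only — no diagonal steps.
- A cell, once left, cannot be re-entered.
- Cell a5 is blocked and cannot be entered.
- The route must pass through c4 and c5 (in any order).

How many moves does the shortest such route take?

6

Any route passes through c4 and c5 in some order between d4 and d2. Summing Manhattan distances along each leg and taking the cheapest ordering (d4 → c5 → c4 → d2) gives a lower bound of 2 + 1 + 3 = 6 moves.
A route of 6 moves achieves this: d4 → d5 → c5 → c4 → c3 → c2 → d2.
Since 6 matches the lower bound, it is optimal.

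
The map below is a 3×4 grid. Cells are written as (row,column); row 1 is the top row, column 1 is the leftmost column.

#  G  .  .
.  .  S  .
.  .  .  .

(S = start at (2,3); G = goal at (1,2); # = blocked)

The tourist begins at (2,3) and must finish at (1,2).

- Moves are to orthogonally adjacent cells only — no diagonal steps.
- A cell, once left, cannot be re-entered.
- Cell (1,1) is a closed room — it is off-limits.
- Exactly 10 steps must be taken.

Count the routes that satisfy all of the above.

2

Need simple routes of exactly 10 moves from (2,3) to (1,2) (Manhattan distance 2, so 4 moves are spent on a detour and 4 undoing it).
Enumerating: (2,3) (1,3) (1,4) (2,4) (3,4) (3,3) (3,2) (3,1) (2,1) (2,2) (1,2) | (2,3) (2,2) (2,1) (3,1) (3,2) (3,3) (3,4) (2,4) (1,4) (1,3) (1,2).
That gives 2 routes.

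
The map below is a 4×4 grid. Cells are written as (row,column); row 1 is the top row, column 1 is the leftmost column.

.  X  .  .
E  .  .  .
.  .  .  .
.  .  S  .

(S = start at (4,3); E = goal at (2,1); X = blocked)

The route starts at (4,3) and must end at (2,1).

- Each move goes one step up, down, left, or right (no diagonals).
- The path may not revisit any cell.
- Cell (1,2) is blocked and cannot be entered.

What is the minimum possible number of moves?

The Manhattan distance from (4,3) to (2,1) is |4−2| + |3−1| = 4, so at least 4 moves are needed.
A route of 4 moves achieves this: (4,3) → (3,3) → (2,3) → (2,2) → (2,1).
Since 4 matches the lower bound, it is optimal.

4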